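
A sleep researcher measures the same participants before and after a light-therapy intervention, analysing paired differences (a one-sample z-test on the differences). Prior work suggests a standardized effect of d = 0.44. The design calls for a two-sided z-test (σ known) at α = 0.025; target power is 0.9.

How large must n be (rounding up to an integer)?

Set Φ(δ − 2.241) = 0.9; then δ − 2.241 = Φ⁻¹(0.9) = 1.282, giving δ = 3.523.
(The Φ(−δ − z_{α/2}) term is vanishingly small for δ > 0 and is dropped in the standard sample-size formula.)
δ = d·√n ⇒ n = (δ/d)² = (3.523 / 0.44)² = 64.11.
Rounding up, n = 65.

n = 65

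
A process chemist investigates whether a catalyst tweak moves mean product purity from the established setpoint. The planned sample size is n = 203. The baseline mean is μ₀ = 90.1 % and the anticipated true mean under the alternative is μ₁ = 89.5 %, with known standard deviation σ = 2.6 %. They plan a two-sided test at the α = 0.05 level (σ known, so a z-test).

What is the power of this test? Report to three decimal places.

Standardized effect: d = |μ₁ − μ₀| / σ = |89.5 − 90.1| / 2.6 = 0.2308
Noncentrality parameter: δ = d·√n = 0.2308 × √203 = 3.2880
Two-sided α = 0.05 → critical value z_{0.025} = 1.960.
Power = Φ(δ − 1.960) + Φ(−δ − 1.960) = Φ(1.328) + Φ(-5.248) = 0.9079 + 0.0000 = 0.9079.

Power ≈ 0.908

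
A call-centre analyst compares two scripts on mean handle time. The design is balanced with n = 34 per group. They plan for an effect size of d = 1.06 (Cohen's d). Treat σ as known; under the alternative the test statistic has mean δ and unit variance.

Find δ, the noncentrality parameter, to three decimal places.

δ ≈ 4.370

δ = d·√(n/2) = 1.06 × √(34/2) = 4.3705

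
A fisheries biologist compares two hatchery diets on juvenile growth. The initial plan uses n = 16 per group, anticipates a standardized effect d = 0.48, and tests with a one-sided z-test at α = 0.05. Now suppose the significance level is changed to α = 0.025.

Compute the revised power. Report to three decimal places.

δ = d·√(n/2) = 0.48 × √(16/2) = 1.3576 (unchanged). New critical value: z_{0.025} = 1.960.
Revised power = P(Z > 1.960 − δ) = Φ(-0.602) = 0.2735.

Power ≈ 0.273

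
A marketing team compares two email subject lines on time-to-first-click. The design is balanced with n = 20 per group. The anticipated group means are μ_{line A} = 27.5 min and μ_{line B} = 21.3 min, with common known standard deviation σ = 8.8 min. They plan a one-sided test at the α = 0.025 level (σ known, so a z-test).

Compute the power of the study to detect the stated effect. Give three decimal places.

Standardized effect: d = |μ_{line A} − μ_{line B}| / σ = |27.5 − 21.3| / 8.8 = 0.7045
Noncentrality parameter: δ = d·√(n/2) = 0.7045 × √(20/2) = 2.2280
One-sided α = 0.025 → critical value z_{0.025} = 1.960.
Power = P(Z > 1.960 − δ) = Φ(0.268) = 0.6057.

Power ≈ 0.606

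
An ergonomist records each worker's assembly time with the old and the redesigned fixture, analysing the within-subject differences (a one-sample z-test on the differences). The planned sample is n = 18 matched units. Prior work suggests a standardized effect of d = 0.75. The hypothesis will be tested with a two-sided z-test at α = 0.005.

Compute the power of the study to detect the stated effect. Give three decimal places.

Power ≈ 0.646

Noncentrality parameter: δ = d·√n = 0.75 × √18 = 3.1820
Two-sided α = 0.005 → critical value z_{0.0025} = 2.807.
Power = Φ(δ − 2.807) + Φ(−δ − 2.807) = Φ(0.375) + Φ(-5.989) = 0.6461 + 0.0000 = 0.6461.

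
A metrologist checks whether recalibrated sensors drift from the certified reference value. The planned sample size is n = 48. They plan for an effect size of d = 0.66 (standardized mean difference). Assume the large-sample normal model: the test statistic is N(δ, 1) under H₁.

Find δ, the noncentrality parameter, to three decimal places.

δ = d·√n = 0.66 × √48 = 4.5726

δ ≈ 4.573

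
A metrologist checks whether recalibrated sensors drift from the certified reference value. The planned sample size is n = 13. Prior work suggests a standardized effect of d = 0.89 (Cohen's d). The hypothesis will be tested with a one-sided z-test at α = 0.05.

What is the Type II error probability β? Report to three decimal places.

Noncentrality parameter: λ = d·√n = 0.89 × √13 = 3.2089
Critical value for a one-sided test at α = 0.05: z_α = 1.645.
Power = P(Z > 1.645 − λ) = Φ(1.564) = 0.9411.
Type II error: β = 1 − power = 1 − 0.9411 = 0.0589.

β ≈ 0.059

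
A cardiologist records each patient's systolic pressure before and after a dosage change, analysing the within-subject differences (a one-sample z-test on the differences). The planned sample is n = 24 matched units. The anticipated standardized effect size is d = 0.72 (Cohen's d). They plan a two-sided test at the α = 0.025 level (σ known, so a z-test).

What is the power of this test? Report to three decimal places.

Noncentrality parameter: δ = d·√n = 0.72 × √24 = 3.5273
Critical value for a two-sided test at α = 0.025: z_{α/2} = 2.241.
Power = Φ(δ − 2.241) + Φ(−δ − 2.241) = Φ(1.286) + Φ(-5.769) = 0.9008 + 0.0000 = 0.9008.

Power ≈ 0.901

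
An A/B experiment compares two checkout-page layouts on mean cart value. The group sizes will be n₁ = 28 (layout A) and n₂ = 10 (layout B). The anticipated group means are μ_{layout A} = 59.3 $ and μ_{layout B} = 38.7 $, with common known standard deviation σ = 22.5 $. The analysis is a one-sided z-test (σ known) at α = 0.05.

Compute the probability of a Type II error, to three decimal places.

Standardized effect: d = |μ_{layout A} − μ_{layout B}| / σ = |59.3 − 38.7| / 22.5 = 0.9156
Noncentrality parameter: δ = d / √(1/n₁ + 1/n₂) = 0.9156 / √(1/28 + 1/10) = 2.4853
Critical value for a one-sided test at α = 0.05: z_α = 1.645.
Power = Φ(δ − 1.645) = Φ(0.840) = 0.7997.
Type II error: β = 1 − power = 1 − 0.7997 = 0.2003.

β ≈ 0.200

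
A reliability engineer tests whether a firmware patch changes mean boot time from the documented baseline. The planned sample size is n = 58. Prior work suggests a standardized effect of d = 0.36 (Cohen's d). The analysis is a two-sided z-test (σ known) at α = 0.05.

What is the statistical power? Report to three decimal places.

Noncentrality parameter: δ = d·√n = 0.36 × √58 = 2.7417
Two-sided α = 0.05 → critical value z_{0.025} = 1.960.
Power = Φ(δ − 1.960) + Φ(−δ − 1.960) = Φ(0.782) + Φ(-4.702) = 0.7828 + 0.0000 = 0.7828.

Power ≈ 0.783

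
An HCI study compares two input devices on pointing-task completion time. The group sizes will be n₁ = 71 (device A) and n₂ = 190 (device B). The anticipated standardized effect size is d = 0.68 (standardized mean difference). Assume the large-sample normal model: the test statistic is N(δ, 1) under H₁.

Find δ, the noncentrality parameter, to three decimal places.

δ ≈ 4.889

The noncentrality parameter scales effect size by the design's sample-size factor: δ = d / √(1/n₁ + 1/n₂) = 0.68 / √(1/71 + 1/190) = 4.8887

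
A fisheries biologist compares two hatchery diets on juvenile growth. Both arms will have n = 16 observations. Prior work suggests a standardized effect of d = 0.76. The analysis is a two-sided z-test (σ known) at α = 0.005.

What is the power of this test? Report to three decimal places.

Noncentrality parameter: λ = d·√(n/2) = 0.76 × √(16/2) = 2.1496
Critical value for a two-sided test at α = 0.005: z_{α/2} = 2.807.
Power = Φ(λ − 2.807) + Φ(−λ − 2.807) = Φ(-0.657) + Φ(-4.957) = 0.2555 + 0.0000 = 0.2555.

Power ≈ 0.255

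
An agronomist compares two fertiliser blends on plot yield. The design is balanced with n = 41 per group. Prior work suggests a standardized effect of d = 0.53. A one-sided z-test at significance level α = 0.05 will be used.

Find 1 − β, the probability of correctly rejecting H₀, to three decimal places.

Power ≈ 0.775

Noncentrality parameter: δ = d·√(n/2) = 0.53 × √(41/2) = 2.3997
Critical value for a one-sided test at α = 0.05: z_α = 1.645.
Power = P(Z > 1.645 − δ) = Φ(0.755) = 0.7748.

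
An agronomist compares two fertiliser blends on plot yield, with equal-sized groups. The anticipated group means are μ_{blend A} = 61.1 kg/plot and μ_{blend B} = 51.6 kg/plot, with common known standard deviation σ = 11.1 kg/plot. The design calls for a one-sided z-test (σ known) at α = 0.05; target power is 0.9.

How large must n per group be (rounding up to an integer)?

Standardized effect: d = |μ_{blend A} − μ_{blend B}| / σ = |61.1 − 51.6| / 11.1 = 0.8559
Set Φ(δ − 1.645) = 0.9; then δ − 1.645 = Φ⁻¹(0.9) = 1.282, giving δ = 2.926.
δ = d·√(n/2) ⇒ n = 2(δ/d)² = 2 × (2.926 / 0.8559)² = 23.38.
Round up to the next whole unit.

n = 24 per group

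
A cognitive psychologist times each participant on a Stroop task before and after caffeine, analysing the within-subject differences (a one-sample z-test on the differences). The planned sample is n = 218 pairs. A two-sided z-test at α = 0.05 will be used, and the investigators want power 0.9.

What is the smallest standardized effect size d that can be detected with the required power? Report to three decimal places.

Need Φ(δ − 1.960) = 0.9, so δ = 1.960 + 1.282 = 3.242.
(The second rejection-region term Φ(−δ − z_{α/2}) is negligible and dropped.)
δ = d·√n ⇒ d = δ/√n = 3.242/√218 = 0.2195.

d ≈ 0.220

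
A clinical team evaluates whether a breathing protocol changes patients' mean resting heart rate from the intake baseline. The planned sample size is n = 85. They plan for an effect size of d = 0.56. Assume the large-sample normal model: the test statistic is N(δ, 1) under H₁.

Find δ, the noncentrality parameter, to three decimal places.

δ = d·√n = 0.56 × √85 = 5.1629

δ ≈ 5.163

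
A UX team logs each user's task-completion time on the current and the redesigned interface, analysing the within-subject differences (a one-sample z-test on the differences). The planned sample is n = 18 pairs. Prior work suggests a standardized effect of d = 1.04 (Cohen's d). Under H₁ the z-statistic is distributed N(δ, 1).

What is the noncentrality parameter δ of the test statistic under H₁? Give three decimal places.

δ ≈ 4.412

δ = d·√n = 1.04 × √18 = 4.4123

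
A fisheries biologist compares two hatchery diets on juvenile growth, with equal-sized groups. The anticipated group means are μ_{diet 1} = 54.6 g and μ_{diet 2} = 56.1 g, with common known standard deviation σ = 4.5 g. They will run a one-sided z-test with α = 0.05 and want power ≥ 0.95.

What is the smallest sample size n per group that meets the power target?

n = 195 per group

Standardized effect: d = |μ_{diet 1} − μ_{diet 2}| / σ = |54.6 − 56.1| / 4.5 = 0.3333
For power 0.95 need Φ(δ − z_{0.05}) = 0.95, so δ = z_{0.05} + z_{0.05} = 1.645 + 1.645 = 3.290.
δ = d·√(n/2) ⇒ n = 2(δ/d)² = 2 × (3.290 / 0.3333)² = 194.80.
Rounding up, n = 195 per group.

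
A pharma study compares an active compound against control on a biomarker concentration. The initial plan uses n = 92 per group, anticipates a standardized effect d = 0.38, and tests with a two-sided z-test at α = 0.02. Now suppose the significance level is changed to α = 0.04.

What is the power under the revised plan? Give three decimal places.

δ = d·√(n/2) = 0.38 × √(92/2) = 2.5773 (unchanged). New critical value: z_{0.02} = 2.054.
Revised power = Φ(δ − 2.054) + Φ(−δ − 2.054) = Φ(0.524) + Φ(-4.631) = 0.6997 + 0.0000 = 0.6997.

Power ≈ 0.700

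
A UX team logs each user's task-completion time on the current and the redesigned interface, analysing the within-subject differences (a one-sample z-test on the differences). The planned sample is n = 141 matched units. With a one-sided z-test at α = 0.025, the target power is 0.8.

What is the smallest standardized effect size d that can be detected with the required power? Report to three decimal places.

d ≈ 0.236

Need Φ(δ − 1.960) = 0.8, so δ = 1.960 + 0.842 = 2.802.
δ = d·√n ⇒ d = δ/√n = 2.802/√141 = 0.2359.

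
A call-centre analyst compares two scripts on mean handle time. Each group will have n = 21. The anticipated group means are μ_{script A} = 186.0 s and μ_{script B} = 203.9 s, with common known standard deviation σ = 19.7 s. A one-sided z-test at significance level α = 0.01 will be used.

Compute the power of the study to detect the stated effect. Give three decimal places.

Standardized effect: d = |μ_{script A} − μ_{script B}| / σ = |186.0 − 203.9| / 19.7 = 0.9086
Noncentrality parameter: δ = d·√(n/2) = 0.9086 × √(21/2) = 2.9443
One-sided α = 0.01 → critical value z_{0.01} = 2.326.
Power = Φ(δ − 2.326) = Φ(0.618) = 0.7317.

Power ≈ 0.732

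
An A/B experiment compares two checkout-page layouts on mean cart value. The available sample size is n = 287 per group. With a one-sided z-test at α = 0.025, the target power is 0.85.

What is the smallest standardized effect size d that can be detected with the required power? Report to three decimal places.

d ≈ 0.250

Need Φ(δ − 1.960) = 0.85, so δ = 1.960 + 1.036 = 2.996.
δ = d·√(n/2) ⇒ d = δ/√(n/2) = 2.996/√(287/2) = 0.2501.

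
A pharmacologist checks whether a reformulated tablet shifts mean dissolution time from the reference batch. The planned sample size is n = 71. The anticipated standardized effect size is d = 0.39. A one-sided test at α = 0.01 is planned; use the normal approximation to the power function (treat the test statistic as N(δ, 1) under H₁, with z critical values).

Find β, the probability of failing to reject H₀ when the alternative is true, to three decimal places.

Noncentrality parameter: λ = d·√n = 0.39 × √71 = 3.2862
Critical value for a one-sided test at α = 0.01: z_α = 2.326.
Power = Φ(λ − 2.326) = Φ(0.960) = 0.8314.
Type II error: β = 1 − power = 1 − 0.8314 = 0.1686.

β ≈ 0.169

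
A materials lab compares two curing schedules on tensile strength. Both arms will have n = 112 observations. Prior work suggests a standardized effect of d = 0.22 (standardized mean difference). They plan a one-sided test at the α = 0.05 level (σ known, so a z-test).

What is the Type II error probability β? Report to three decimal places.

Noncentrality parameter: δ = d·√(n/2) = 0.22 × √(112/2) = 1.6463
Critical value for a one-sided test at α = 0.05: z_α = 1.645.
Power = Φ(δ − 1.645) = Φ(0.001) = 0.5006.
Type II error: β = 1 − power = 1 − 0.5006 = 0.4994.

β ≈ 0.499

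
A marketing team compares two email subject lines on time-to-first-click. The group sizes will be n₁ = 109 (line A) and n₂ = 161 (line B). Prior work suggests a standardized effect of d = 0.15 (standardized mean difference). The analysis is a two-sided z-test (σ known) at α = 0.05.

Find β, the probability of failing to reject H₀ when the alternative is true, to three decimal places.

β ≈ 0.773

Noncentrality parameter: δ = d / √(1/n₁ + 1/n₂) = 0.15 / √(1/109 + 1/161) = 1.2093
Critical value for a two-sided test at α = 0.05: z_{α/2} = 1.960.
Power = Φ(δ − 1.960) + Φ(−δ − 1.960) = Φ(-0.751) + Φ(-3.169) = 0.2264 + 0.0008 = 0.2272.
Type II error: β = 1 − power = 1 − 0.2272 = 0.7728.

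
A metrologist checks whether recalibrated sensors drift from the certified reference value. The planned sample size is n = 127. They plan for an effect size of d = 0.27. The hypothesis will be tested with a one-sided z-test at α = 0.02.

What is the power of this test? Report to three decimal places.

Power ≈ 0.839

Noncentrality parameter: δ = d·√n = 0.27 × √127 = 3.0427
Critical value for a one-sided test at α = 0.02: z_α = 2.054.
Power = Φ(δ − 2.054) = Φ(0.989) = 0.8387.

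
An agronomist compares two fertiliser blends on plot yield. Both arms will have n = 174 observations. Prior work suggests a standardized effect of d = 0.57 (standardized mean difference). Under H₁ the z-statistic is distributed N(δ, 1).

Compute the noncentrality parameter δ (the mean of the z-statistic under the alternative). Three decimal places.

δ ≈ 5.317

The noncentrality parameter scales effect size by the design's sample-size factor: δ = d·√(n/2) = 0.57 × √(174/2) = 5.3166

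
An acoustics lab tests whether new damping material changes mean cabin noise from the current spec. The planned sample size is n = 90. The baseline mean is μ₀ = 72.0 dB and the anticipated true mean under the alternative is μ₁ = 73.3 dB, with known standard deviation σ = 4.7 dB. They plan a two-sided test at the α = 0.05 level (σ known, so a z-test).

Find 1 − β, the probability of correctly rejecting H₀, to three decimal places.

Standardized effect: d = |μ₁ − μ₀| / σ = |73.3 − 72.0| / 4.7 = 0.2766
Noncentrality parameter: δ = d·√n = 0.2766 × √90 = 2.6240
Two-sided α = 0.05 → critical value z_{0.025} = 1.960.
Power = Φ(δ − 1.960) + Φ(−δ − 1.960) = Φ(0.664) + Φ(-4.584) = 0.7467 + 0.0000 = 0.7467.

Power ≈ 0.747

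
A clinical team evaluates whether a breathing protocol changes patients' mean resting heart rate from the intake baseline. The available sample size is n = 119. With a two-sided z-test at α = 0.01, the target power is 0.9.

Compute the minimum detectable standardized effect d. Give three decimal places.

Need Φ(δ − 2.576) = 0.9, so δ = 2.576 + 1.282 = 3.857.
(Lower-tail contribution to power is negligible for δ > 0.)
δ = d·√n ⇒ d = δ/√n = 3.857/√119 = 0.3536.

d ≈ 0.354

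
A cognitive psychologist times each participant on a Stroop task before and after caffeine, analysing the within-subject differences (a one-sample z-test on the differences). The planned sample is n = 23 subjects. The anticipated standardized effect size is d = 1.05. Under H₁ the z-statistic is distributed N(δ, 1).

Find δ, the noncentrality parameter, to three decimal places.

The noncentrality parameter scales effect size by the design's sample-size factor: δ = d·√n = 1.05 × √23 = 5.0356

δ ≈ 5.036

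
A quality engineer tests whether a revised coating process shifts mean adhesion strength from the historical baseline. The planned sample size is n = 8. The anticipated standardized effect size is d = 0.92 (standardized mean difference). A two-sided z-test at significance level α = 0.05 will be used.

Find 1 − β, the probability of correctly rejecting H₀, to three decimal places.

Power ≈ 0.740

Noncentrality parameter: δ = d·√n = 0.92 × √8 = 2.6022
Critical value for a two-sided test at α = 0.05: z_{α/2} = 1.960.
Power = Φ(δ − 1.960) + Φ(−δ − 1.960) = Φ(0.642) + Φ(-4.562) = 0.7396 + 0.0000 = 0.7396.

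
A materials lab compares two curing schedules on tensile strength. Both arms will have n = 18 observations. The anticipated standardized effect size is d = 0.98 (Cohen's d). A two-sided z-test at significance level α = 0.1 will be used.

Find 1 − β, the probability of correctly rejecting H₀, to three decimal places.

Noncentrality parameter: δ = d·√(n/2) = 0.98 × √(18/2) = 2.9400
Critical value for a two-sided test at α = 0.1: z_{α/2} = 1.645.
Power = Φ(δ − 1.645) + Φ(−δ − 1.645) = Φ(1.295) + Φ(-4.585) = 0.9024 + 0.0000 = 0.9024.

Power ≈ 0.902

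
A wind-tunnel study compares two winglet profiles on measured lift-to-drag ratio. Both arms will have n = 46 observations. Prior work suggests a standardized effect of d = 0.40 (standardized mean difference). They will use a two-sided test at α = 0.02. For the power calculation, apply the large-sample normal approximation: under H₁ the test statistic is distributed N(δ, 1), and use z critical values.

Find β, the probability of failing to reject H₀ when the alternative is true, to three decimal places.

Noncentrality parameter: δ = d·√(n/2) = 0.40 × √(46/2) = 1.9183
Two-sided α = 0.02 → critical value z_{0.01} = 2.326.
Power = Φ(δ − 2.326) + Φ(−δ − 2.326) = Φ(-0.408) + Φ(-4.245) = 0.3416 + 0.0000 = 0.3416.
Type II error: β = 1 − power = 1 − 0.3416 = 0.6584.

β ≈ 0.658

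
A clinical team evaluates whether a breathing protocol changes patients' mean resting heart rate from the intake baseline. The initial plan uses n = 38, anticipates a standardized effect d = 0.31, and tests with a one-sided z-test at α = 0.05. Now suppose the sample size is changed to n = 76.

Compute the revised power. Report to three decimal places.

With n = 76: δ = d·√n = 0.31 × √76 = 2.7025. Critical value z_{0.05} = 1.645.
Revised power = P(Z > 1.645 − δ) = Φ(1.058) = 0.8549.

Power ≈ 0.855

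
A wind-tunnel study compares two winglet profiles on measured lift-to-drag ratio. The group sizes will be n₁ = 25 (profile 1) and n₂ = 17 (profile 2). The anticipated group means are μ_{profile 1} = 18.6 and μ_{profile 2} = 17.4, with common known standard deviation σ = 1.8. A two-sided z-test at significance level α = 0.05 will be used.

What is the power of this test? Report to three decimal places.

Power ≈ 0.564

Standardized effect: d = |μ_{profile 1} − μ_{profile 2}| / σ = |18.6 − 17.4| / 1.8 = 0.6667
Noncentrality parameter: δ = d / √(1/n₁ + 1/n₂) = 0.6667 / √(1/25 + 1/17) = 2.1207
Critical value for a two-sided test at α = 0.05: z_{α/2} = 1.960.
Power = Φ(δ − 1.960) + Φ(−δ − 1.960) = Φ(0.161) + Φ(-4.081) = 0.5638 + 0.0000 = 0.5639.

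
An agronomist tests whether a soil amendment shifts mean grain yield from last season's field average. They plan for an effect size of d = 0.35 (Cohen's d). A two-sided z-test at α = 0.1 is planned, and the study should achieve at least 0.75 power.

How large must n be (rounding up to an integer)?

n = 44

For power 0.75 need Φ(δ − z_{0.05}) = 0.75, so δ = z_{0.05} + z_{0.25} = 1.645 + 0.674 = 2.319.
(For δ > 0 the lower-tail rejection region contributes negligibly to power, so the one-term inversion is standard.)
δ = d·√n ⇒ n = (δ/d)² = (2.319 / 0.35)² = 43.91.
Round up to the next whole unit.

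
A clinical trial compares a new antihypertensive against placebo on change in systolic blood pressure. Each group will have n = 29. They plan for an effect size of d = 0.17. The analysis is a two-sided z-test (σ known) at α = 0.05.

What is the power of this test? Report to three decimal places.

Noncentrality parameter: δ = d·√(n/2) = 0.17 × √(29/2) = 0.6473
Two-sided α = 0.05 → critical value z_{0.025} = 1.960.
Power = Φ(δ − 1.960) + Φ(−δ − 1.960) = Φ(-1.313) + Φ(-2.607) = 0.0947 + 0.0046 = 0.0992.

Power ≈ 0.099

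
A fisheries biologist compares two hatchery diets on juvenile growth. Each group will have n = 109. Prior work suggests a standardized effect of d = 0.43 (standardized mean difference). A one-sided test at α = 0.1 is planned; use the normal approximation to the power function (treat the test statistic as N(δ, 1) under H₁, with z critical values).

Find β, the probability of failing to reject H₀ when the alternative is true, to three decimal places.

β ≈ 0.029

Noncentrality parameter: δ = d·√(n/2) = 0.43 × √(109/2) = 3.1744
Critical value for a one-sided test at α = 0.1: z_α = 1.282.
Power = Φ(δ − 1.282) = Φ(1.893) = 0.9708.
Type II error: β = 1 − power = 1 − 0.9708 = 0.0292.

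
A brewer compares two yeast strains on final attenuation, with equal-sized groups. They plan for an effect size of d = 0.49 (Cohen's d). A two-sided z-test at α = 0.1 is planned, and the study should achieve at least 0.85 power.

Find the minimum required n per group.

n = 60 per group

Set Φ(δ − 1.645) = 0.85; then δ − 1.645 = Φ⁻¹(0.85) = 1.036, giving δ = 2.681.
(For δ > 0 the lower-tail rejection region contributes negligibly to power, so the one-term inversion is standard.)
δ = d·√(n/2) ⇒ n = 2(δ/d)² = 2 × (2.681 / 0.49)² = 59.89.
Round up to the next whole unit.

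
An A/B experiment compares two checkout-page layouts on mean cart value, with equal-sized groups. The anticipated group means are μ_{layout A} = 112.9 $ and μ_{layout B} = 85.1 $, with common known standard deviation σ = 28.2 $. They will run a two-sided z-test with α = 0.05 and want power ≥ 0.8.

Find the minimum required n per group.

n = 17 per group

Standardized effect: d = |μ_{layout A} − μ_{layout B}| / σ = |112.9 − 85.1| / 28.2 = 0.9858
For power 0.8 need Φ(δ − z_{0.025}) = 0.8, so δ = z_{0.025} + z_{0.20} = 1.960 + 0.842 = 2.802.
(The Φ(−δ − z_{α/2}) term is vanishingly small for δ > 0 and is dropped in the standard sample-size formula.)
δ = d·√(n/2) ⇒ n = 2(δ/d)² = 2 × (2.802 / 0.9858)² = 16.15.
Rounding up, n = 17 per group.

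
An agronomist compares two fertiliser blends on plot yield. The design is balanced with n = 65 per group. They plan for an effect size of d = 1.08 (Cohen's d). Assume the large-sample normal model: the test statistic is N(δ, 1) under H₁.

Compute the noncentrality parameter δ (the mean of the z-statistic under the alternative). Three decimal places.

δ ≈ 6.157

The noncentrality parameter scales effect size by the design's sample-size factor: δ = d·√(n/2) = 1.08 × √(65/2) = 6.1569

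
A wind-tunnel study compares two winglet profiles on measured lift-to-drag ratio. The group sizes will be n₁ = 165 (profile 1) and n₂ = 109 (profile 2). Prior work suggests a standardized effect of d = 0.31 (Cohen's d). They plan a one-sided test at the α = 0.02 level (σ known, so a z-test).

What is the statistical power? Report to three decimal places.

Noncentrality parameter: δ = d / √(1/n₁ + 1/n₂) = 0.31 / √(1/165 + 1/109) = 2.5115
Critical value for a one-sided test at α = 0.02: z_α = 2.054.
Power = P(Z > 2.054 − δ) = Φ(0.458) = 0.6765.

Power ≈ 0.676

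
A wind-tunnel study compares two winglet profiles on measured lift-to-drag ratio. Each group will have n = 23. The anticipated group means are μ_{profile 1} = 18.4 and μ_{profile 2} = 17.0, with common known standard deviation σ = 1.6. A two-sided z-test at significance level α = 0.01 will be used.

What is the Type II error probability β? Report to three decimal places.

Standardized effect: d = |μ_{profile 1} − μ_{profile 2}| / σ = |18.4 − 17.0| / 1.6 = 0.8750
Noncentrality parameter: δ = d·√(n/2) = 0.8750 × √(23/2) = 2.9673
Two-sided α = 0.01 → critical value z_{0.005} = 2.576.
Power = Φ(δ − 2.576) + Φ(−δ − 2.576) = Φ(0.391) + Φ(-5.543) = 0.6523 + 0.0000 = 0.6523.
Type II error: β = 1 − power = 1 − 0.6523 = 0.3477.

β ≈ 0.348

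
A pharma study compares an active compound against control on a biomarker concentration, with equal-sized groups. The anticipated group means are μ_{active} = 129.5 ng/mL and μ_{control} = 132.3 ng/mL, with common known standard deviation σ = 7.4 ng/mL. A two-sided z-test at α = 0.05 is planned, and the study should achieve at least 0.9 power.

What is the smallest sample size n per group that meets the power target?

n = 147 per group

Standardized effect: d = |μ_{active} − μ_{control}| / σ = |129.5 − 132.3| / 7.4 = 0.3784
Set Φ(δ − 1.960) = 0.9; then δ − 1.960 = Φ⁻¹(0.9) = 1.282, giving δ = 3.242.
(Ignoring the negligible lower-tail rejection probability gives the usual closed-form inversion.)
δ = d·√(n/2) ⇒ n = 2(δ/d)² = 2 × (3.242 / 0.3784)² = 146.78.
Round up to the next whole unit.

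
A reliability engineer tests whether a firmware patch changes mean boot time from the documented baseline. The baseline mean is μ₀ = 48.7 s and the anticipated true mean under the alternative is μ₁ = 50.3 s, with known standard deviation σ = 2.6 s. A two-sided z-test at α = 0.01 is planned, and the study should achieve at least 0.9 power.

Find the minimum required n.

n = 40

Standardized effect: d = |μ₁ − μ₀| / σ = |50.3 − 48.7| / 2.6 = 0.6154
Set Φ(δ − 2.576) = 0.9; then δ − 2.576 = Φ⁻¹(0.9) = 1.282, giving δ = 3.857.
(For δ > 0 the lower-tail rejection region contributes negligibly to power, so the one-term inversion is standard.)
δ = d·√n ⇒ n = (δ/d)² = (3.857 / 0.6154)² = 39.29.
Round up to the next whole unit.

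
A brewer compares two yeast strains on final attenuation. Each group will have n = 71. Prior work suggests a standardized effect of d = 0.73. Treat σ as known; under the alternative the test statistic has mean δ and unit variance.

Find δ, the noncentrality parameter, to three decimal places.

δ ≈ 4.349

δ = d·√(n/2) = 0.73 × √(71/2) = 4.3495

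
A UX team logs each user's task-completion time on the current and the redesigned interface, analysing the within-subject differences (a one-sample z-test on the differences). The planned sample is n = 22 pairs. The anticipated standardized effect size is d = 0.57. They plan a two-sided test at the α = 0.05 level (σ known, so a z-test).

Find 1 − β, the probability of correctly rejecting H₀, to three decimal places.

Noncentrality parameter: λ = d·√n = 0.57 × √22 = 2.6735
Critical value for a two-sided test at α = 0.05: z_{α/2} = 1.960.
Power = Φ(λ − 1.960) + Φ(−λ − 1.960) = Φ(0.714) + Φ(-4.634) = 0.7623 + 0.0000 = 0.7623.

Power ≈ 0.762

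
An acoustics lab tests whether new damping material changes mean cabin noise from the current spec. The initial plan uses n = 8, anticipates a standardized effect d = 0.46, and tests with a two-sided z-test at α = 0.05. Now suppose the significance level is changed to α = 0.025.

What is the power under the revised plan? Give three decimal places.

Power ≈ 0.174

δ = d·√n = 0.46 × √8 = 1.3011 (unchanged). New critical value: z_{0.0125} = 2.241.
Revised power = Φ(δ − 2.241) + Φ(−δ − 2.241) = Φ(-0.940) + Φ(-3.542) = 0.1735 + 0.0002 = 0.1737.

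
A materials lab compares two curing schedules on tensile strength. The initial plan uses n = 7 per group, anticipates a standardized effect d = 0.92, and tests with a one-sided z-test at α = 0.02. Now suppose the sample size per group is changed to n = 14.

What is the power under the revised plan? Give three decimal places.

With n = 14 per group: δ = d·√(n/2) = 0.92 × √(14/2) = 2.4341. Critical value z_{0.02} = 2.054.
Revised power = Φ(δ − 2.054) = Φ(0.380) = 0.6482.

Power ≈ 0.648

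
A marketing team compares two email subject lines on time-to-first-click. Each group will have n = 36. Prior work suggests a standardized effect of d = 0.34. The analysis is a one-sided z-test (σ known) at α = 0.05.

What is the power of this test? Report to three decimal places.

Noncentrality parameter: δ = d·√(n/2) = 0.34 × √(36/2) = 1.4425
Critical value for a one-sided test at α = 0.05: z_α = 1.645.
Power = P(Z > 1.645 − δ) = Φ(-0.202) = 0.4198.

Power ≈ 0.420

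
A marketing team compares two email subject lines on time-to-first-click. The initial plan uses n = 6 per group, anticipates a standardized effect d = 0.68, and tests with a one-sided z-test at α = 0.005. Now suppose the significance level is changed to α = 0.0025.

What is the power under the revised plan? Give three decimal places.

Power ≈ 0.052

δ = d·√(n/2) = 0.68 × √(6/2) = 1.1778 (unchanged). New critical value: z_{0.0025} = 2.807.
Revised power = P(Z > 2.807 − δ) = Φ(-1.629) = 0.0516.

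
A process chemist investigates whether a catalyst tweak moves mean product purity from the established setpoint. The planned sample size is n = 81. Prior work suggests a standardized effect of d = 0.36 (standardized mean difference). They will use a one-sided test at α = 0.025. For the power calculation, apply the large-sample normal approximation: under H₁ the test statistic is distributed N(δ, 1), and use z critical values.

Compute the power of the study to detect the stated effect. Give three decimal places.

Power ≈ 0.900

Noncentrality parameter: δ = d·√n = 0.36 × √81 = 3.2400
Critical value for a one-sided test at α = 0.025: z_α = 1.960.
Power = P(Z > 1.960 − δ) = Φ(1.280) = 0.8997.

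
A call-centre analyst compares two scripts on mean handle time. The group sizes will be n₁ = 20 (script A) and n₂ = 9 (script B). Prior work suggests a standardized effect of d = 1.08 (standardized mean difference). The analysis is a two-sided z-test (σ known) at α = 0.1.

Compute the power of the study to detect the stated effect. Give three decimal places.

Power ≈ 0.852

Noncentrality parameter: δ = d / √(1/n₁ + 1/n₂) = 1.08 / √(1/20 + 1/9) = 2.6907
Two-sided α = 0.1 → critical value z_{0.05} = 1.645.
Power = Φ(δ − 1.645) + Φ(−δ − 1.645) = Φ(1.046) + Φ(-4.336) = 0.8522 + 0.0000 = 0.8522.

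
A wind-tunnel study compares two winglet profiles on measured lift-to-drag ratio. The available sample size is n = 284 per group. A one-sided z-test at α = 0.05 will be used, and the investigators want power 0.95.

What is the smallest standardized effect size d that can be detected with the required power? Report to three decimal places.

d ≈ 0.276

Need Φ(δ − 1.645) = 0.95, so δ = 1.645 + 1.645 = 3.290.
δ = d·√(n/2) ⇒ d = δ/√(n/2) = 3.290/√(284/2) = 0.2761.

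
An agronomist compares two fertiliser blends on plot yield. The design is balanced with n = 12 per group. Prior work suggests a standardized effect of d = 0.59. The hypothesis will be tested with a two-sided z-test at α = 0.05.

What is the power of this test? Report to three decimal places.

Power ≈ 0.304

Noncentrality parameter: δ = d·√(n/2) = 0.59 × √(12/2) = 1.4452
Critical value for a two-sided test at α = 0.05: z_{α/2} = 1.960.
Power = Φ(δ − 1.960) + Φ(−δ − 1.960) = Φ(-0.515) + Φ(-3.405) = 0.3034 + 0.0003 = 0.3037.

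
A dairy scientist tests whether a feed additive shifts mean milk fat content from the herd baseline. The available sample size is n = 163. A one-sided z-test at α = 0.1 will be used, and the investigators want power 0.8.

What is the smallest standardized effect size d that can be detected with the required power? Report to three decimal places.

Required noncentrality: δ = z_{0.1} + z_{0.20} = 1.282 + 0.842 = 2.123.
δ = d·√n ⇒ d = δ/√n = 2.123/√163 = 0.1663.

d ≈ 0.166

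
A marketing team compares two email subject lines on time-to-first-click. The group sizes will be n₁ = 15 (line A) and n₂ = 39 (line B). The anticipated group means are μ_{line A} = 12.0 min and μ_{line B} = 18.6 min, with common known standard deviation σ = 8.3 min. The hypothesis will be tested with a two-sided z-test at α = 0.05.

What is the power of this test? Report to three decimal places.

Power ≈ 0.745

Standardized effect: d = |μ_{line A} − μ_{line B}| / σ = |12.0 − 18.6| / 8.3 = 0.7952
Noncentrality parameter: δ = d / √(1/n₁ + 1/n₂) = 0.7952 / √(1/15 + 1/39) = 2.6173
Critical value for a two-sided test at α = 0.05: z_{α/2} = 1.960.
Power = Φ(δ − 1.960) + Φ(−δ − 1.960) = Φ(0.657) + Φ(-4.577) = 0.7445 + 0.0000 = 0.7445.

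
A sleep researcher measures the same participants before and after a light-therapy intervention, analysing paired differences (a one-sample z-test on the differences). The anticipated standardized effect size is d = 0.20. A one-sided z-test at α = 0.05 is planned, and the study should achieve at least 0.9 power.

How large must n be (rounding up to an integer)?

For power 0.9 need Φ(δ − z_{0.05}) = 0.9, so δ = z_{0.05} + z_{0.10} = 1.645 + 1.282 = 2.926.
δ = d·√n ⇒ n = (δ/d)² = (2.926 / 0.20)² = 214.10.
Round up to the next whole unit.

n = 215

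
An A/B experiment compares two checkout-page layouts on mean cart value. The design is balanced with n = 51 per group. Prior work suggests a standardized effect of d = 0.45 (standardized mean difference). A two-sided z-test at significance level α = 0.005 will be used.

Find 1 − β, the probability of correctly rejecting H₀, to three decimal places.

Noncentrality parameter: δ = d·√(n/2) = 0.45 × √(51/2) = 2.2724
Two-sided α = 0.005 → critical value z_{0.0025} = 2.807.
Power = Φ(δ − 2.807) + Φ(−δ − 2.807) = Φ(-0.535) + Φ(-5.079) = 0.2964 + 0.0000 = 0.2964.

Power ≈ 0.296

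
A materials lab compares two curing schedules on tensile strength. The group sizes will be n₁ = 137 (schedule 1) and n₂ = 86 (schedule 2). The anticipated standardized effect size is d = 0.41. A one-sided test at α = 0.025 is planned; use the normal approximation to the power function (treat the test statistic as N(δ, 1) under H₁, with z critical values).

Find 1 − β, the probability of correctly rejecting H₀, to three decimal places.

Power ≈ 0.846

Noncentrality parameter: δ = d / √(1/n₁ + 1/n₂) = 0.41 / √(1/137 + 1/86) = 2.9802
Critical value for a one-sided test at α = 0.025: z_α = 1.960.
Power = Φ(δ − 1.960) = Φ(1.020) = 0.8462.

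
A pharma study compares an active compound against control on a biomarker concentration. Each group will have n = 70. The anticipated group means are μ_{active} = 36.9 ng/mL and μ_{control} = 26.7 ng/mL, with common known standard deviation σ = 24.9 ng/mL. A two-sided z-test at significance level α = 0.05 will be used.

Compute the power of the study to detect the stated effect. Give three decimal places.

Standardized effect: d = |μ_{active} − μ_{control}| / σ = |36.9 − 26.7| / 24.9 = 0.4096
Noncentrality parameter: δ = d·√(n/2) = 0.4096 × √(70/2) = 2.4235
Critical value for a two-sided test at α = 0.05: z_{α/2} = 1.960.
Power = Φ(δ − 1.960) + Φ(−δ − 1.960) = Φ(0.463) + Φ(-4.383) = 0.6785 + 0.0000 = 0.6785.

Power ≈ 0.678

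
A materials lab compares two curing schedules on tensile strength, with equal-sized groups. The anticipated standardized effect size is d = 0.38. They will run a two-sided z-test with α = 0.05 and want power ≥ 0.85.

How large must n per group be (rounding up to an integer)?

n = 125 per group

Set Φ(δ − 1.960) = 0.85; then δ − 1.960 = Φ⁻¹(0.85) = 1.036, giving δ = 2.996.
(The Φ(−δ − z_{α/2}) term is vanishingly small for δ > 0 and is dropped in the standard sample-size formula.)
δ = d·√(n/2) ⇒ n = 2(δ/d)² = 2 × (2.996 / 0.38)² = 124.35.
Round up to the next whole unit.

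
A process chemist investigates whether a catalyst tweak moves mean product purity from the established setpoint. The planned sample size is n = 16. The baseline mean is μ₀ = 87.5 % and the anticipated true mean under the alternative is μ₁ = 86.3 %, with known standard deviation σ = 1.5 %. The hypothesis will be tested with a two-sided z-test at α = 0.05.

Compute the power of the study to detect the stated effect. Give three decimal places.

Standardized effect: d = |μ₁ − μ₀| / σ = |86.3 − 87.5| / 1.5 = 0.8000
Noncentrality parameter: δ = d·√n = 0.8000 × √16 = 3.2000
Two-sided α = 0.05 → critical value z_{0.025} = 1.960.
Power = Φ(δ − 1.960) + Φ(−δ − 1.960) = Φ(1.240) + Φ(-5.160) = 0.8925 + 0.0000 = 0.8925.

Power ≈ 0.893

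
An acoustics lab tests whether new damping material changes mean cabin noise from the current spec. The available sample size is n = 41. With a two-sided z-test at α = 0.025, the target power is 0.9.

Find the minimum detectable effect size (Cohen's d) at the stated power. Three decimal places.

Required noncentrality: δ = z_{0.0125} + z_{0.10} = 2.241 + 1.282 = 3.523.
(Lower-tail contribution to power is negligible for δ > 0.)
δ = d·√n ⇒ d = δ/√n = 3.523/√41 = 0.5502.

d ≈ 0.550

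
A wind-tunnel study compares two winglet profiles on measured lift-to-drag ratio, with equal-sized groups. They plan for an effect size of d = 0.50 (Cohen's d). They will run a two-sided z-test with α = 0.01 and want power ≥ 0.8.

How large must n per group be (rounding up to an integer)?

Set Φ(δ − 2.576) = 0.8; then δ − 2.576 = Φ⁻¹(0.8) = 0.842, giving δ = 3.417.
(Ignoring the negligible lower-tail rejection probability gives the usual closed-form inversion.)
δ = d·√(n/2) ⇒ n = 2(δ/d)² = 2 × (3.417 / 0.50)² = 93.43.
Rounding up, n = 94 per group.

n = 94 per group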